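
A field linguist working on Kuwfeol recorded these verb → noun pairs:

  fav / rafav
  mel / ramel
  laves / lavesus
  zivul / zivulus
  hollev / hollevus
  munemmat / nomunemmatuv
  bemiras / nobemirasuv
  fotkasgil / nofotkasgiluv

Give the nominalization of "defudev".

"defudev" has 3 vowels. The stems with 3 vowels (munemmat → nomunemmatuv, bemiras → nobemirasuv, fotkasgil → nofotkasgiluv) add no- … -uv around the stem.
The other patterns: stems with 1 vowel add the prefix ra-; stems with 2 vowels add -us.
So defudev → nodefudevuv.

nodefudevuv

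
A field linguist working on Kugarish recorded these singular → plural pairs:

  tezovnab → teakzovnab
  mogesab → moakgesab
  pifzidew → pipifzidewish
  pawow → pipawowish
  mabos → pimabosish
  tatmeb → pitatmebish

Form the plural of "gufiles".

pigufilesish

tezovnab and tatmeb both end in -b yet inflect differently (teakzovnab, pitatmebish), so the final letter is not what conditions the rule; the last vowel is.
"gufiles" has last vowel 'e'. The stems whose last vowel is 'e' (pifzidew → pipifzidewish, tatmeb → pitatmebish) add pi- … -ish around the stem.
So gufiles → pigufilesish.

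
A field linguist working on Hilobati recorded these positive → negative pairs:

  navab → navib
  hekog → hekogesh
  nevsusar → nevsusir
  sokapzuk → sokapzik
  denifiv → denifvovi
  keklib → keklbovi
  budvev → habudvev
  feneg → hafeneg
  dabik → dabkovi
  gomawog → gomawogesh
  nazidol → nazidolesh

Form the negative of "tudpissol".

gomawog and feneg both end in -g yet inflect differently (gomawogesh, hafeneg), so the final letter is not what conditions the rule; the last vowel is.
"tudpissol" has last vowel 'o'. The stems whose last vowel is 'o' (gomawog → gomawogesh, hekog → hekogesh, nazidol → nazidolesh) add -esh.
So tudpissol → tudpissolesh.

tudpissolesh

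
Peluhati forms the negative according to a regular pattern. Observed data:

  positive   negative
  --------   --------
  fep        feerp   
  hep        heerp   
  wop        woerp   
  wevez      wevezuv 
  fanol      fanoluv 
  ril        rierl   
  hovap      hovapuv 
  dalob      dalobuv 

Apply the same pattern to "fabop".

hovap and fep both end in -p yet inflect differently (hovapuv, feerp), so the final letter is not what conditions the rule; the number of vowels is.
"fabop" has 2 vowels. The stems with 2 vowels (fanol → fanoluv, hovap → hovapuv, dalob → dalobuv) add -uv.
So fabop → fabopuv.

fabopuv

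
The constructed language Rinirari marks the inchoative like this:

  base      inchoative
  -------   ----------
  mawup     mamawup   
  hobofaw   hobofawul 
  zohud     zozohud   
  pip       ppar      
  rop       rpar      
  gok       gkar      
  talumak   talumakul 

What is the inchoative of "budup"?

pip and mawup both end in -p yet inflect differently (ppar, mamawup), so the final letter is not what conditions the rule; the number of vowels is.
"budup" has 2 vowels. The stems with 2 vowels (zohud → zozohud, mawup → mamawup) repeat the first consonant+vowel as a prefix.
So budup → bubudup.

bubudup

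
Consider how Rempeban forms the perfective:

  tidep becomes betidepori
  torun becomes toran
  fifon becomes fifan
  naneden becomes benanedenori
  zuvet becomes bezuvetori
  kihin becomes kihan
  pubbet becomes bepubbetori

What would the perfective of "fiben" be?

"fiben" has last vowel 'e'. The stems whose last vowel is 'e' (tidep → betidepori, pubbet → bepubbetori, naneden → benanedenori) add be- … -ori around the stem.
The other pattern: stems whose last vowel is 'i', 'o' or 'u' change the last vowel to 'a'.
So fiben → befibenori.

befibenori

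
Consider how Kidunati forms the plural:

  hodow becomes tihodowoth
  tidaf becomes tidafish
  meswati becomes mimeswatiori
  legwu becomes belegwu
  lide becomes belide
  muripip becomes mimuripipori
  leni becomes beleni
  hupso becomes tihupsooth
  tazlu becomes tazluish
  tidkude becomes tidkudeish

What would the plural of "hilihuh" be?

"hilihuh" begins with h-. The stems beginning with h- (hodow → tihodowoth, hupso → tihupsooth) add ti- … -oth around the stem.
The other patterns: stems beginning with l- add the prefix be-; stems beginning with m- add mi- … -ori around the stem; stems beginning with t- add -ish.
So hilihuh → tihilihuhoth.

tihilihuhoth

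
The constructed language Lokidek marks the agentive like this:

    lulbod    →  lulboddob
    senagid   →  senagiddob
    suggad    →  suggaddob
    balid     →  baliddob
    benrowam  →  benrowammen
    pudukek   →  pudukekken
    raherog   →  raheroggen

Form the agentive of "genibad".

suggad and benrowam both have last vowel 'a' yet inflect differently (suggaddob, benrowammen), so the last vowel is not what conditions the rule; the final letter is.
"genibad" ends in -d. The stems ending in -d (lulbod → lulboddob, senagid → senagiddob, suggad → suggaddob) double the final consonant and add -ob.
The other pattern: stems ending in -g, -k or -m double the final consonant and add -en.
So genibad → genibaddob.

genibaddob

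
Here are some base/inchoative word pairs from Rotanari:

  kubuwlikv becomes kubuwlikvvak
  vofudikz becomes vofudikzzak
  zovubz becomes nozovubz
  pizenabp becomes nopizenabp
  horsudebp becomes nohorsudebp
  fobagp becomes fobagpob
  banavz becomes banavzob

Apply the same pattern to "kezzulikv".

vofudikz and zovubz both end in -z yet inflect differently (vofudikzzak, nozovubz), so the final letter is not what conditions the rule; the second-to-last letter is.
"kezzulikv" has second-to-last letter 'k'. The stems whose second-to-last letter is 'k' (kubuwlikv → kubuwlikvvak, vofudikz → vofudikzzak) double the final consonant and add -ak.
So kezzulikv → kezzulikvvak.

kezzulikvvak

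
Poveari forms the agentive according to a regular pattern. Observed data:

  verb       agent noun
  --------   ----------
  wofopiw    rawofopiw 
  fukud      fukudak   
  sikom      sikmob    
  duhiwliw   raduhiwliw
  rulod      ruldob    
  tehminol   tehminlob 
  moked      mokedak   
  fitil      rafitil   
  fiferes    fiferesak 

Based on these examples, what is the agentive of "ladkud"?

"ladkud" has last vowel 'u'. The one such stem in the data (fukud → fukudak) adds -ak, so the same rule applies.
So ladkud → ladkudak.

ladkudak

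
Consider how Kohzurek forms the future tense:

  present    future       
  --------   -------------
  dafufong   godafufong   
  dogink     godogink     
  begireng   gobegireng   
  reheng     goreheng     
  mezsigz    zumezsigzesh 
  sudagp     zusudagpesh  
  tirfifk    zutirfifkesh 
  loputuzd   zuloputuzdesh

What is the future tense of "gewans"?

dogink and tirfifk both end in -k yet inflect differently (godogink, zutirfifkesh), so the final letter is not what conditions the rule; the second-to-last letter is.
"gewans" has second-to-last letter 'n'. The stems whose second-to-last letter is 'n' (dafufong → godafufong, dogink → godogink, begireng → gobegireng) add the prefix go-.
So gewans → gogewans.

gogewans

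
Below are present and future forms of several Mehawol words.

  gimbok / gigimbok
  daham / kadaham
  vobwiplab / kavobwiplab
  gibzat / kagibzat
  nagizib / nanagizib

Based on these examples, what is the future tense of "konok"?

vobwiplab and nagizib both end in -b yet inflect differently (kavobwiplab, nanagizib), so the final letter is not what conditions the rule; the last vowel is.
"konok" has last vowel 'o'. The one such stem in the data (gimbok → gigimbok) repeats the first consonant+vowel as a prefix (as does nagizib), so the same rule applies.
So konok → kokonok.

kokonok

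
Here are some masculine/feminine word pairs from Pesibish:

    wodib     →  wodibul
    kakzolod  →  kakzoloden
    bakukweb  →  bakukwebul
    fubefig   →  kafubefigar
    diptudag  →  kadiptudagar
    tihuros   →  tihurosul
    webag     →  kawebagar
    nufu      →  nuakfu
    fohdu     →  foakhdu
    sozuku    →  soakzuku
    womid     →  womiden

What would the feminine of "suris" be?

"suris" ends in -s. The one such stem in the data (tihuros → tihurosul) adds -ul, so the same rule applies.
The other patterns: stems ending in -d add -en; stems ending in -g add ka- … -ar around the stem; stems ending in -u insert -ak- after the first vowel.
So suris → surisul.

surisul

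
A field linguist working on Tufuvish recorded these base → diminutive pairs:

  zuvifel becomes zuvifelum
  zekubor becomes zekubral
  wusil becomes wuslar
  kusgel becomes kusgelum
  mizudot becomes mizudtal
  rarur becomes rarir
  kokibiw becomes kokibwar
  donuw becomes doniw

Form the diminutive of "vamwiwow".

zuvifel and wusil both end in -l yet inflect differently (zuvifelum, wuslar), so the final letter is not what conditions the rule; the last vowel is.
"vamwiwow" has last vowel 'o'. The stems whose last vowel is 'o' (mizudot → mizudtal, zekubor → zekubral) delete the last vowel and add -al.
So vamwiwow → vamwiwwal.

vamwiwwal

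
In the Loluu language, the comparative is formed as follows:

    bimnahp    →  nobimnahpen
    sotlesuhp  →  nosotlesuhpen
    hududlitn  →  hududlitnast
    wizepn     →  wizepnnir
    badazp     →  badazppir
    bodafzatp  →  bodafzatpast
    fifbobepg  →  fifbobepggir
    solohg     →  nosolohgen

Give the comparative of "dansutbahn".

bimnahp and bodafzatp both end in -p yet inflect differently (nobimnahpen, bodafzatpast), so the final letter is not what conditions the rule; the second-to-last letter is.
"dansutbahn" has second-to-last letter 'h'. The stems whose second-to-last letter is 'h' (solohg → nosolohgen, bimnahp → nobimnahpen, sotlesuhp → nosotlesuhpen) add no- … -en around the stem.
So dansutbahn → nodansutbahnen.

nodansutbahnen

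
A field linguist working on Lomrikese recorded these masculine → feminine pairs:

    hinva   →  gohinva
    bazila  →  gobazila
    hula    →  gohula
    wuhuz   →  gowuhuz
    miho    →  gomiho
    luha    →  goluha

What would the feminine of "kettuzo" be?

Every pair shown (hinva → gohinva, bazila → gobazila, hula → gohula, …) follows the same rule: add the prefix go-.
So kettuzo → gokettuzo.

gokettuzo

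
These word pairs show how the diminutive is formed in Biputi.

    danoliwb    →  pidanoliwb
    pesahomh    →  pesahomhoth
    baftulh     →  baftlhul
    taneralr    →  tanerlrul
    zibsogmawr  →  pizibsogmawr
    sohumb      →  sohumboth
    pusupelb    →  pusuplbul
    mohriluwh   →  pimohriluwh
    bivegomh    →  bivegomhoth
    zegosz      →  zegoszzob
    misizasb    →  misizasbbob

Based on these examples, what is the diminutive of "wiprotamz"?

"wiprotamz" has second-to-last letter 'm'. The stems whose second-to-last letter is 'm' (pesahomh → pesahomhoth, bivegomh → bivegomhoth, sohumb → sohumboth) add -oth.
So wiprotamz → wiprotamzoth.

wiprotamzoth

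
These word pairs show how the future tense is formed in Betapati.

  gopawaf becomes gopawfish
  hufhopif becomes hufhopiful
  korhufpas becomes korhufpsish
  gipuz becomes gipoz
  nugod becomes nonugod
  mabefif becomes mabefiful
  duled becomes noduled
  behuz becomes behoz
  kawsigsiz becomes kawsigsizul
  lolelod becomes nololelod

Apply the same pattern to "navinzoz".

nonavinzoz

gipuz and kawsigsiz both end in -z yet inflect differently (gipoz, kawsigsizul), so the final letter is not what conditions the rule; the last vowel is.
"navinzoz" has last vowel 'o'. The stems whose last vowel is 'o' (lolelod → nololelod, nugod → nonugod) add the prefix no-.
So navinzoz → nonavinzoz.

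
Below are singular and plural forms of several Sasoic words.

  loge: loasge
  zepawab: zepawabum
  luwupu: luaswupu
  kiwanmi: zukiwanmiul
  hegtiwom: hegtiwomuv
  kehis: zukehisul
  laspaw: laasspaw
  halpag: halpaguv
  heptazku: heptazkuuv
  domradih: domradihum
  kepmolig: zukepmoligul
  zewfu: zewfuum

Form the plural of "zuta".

zutaum

"zuta" begins with z-. The stems beginning with z- (zewfu → zewfuum, zepawab → zepawabum) add -um.
The other patterns: stems beginning with k- add zu- … -ul around the stem; stems beginning with h- add -uv; stems beginning with l- insert -as- after the first vowel.
So zuta → zutaum.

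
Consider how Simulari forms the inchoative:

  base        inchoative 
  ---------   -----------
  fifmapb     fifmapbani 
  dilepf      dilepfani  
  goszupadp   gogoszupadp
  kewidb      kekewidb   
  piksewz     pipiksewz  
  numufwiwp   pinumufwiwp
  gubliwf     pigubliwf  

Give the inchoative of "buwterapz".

buwterapzani

fifmapb and kewidb both end in -b yet inflect differently (fifmapbani, kekewidb), so the final letter is not what conditions the rule; the second-to-last letter is.
"buwterapz" has second-to-last letter 'p'. The stems whose second-to-last letter is 'p' (fifmapb → fifmapbani, dilepf → dilepfani) add -ani.
So buwterapz → buwterapzani.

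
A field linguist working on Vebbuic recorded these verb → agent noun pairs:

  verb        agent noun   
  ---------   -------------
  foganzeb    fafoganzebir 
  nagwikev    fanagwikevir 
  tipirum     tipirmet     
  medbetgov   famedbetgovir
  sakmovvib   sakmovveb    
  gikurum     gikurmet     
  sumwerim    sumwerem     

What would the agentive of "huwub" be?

sumwerim and tipirum both end in -m yet inflect differently (sumwerem, tipirmet), so the final letter is not what conditions the rule; the last vowel is.
"huwub" has last vowel 'u'. The stems whose last vowel is 'u' (tipirum → tipirmet, gikurum → gikurmet) delete the last vowel and add -et.
So huwub → huwbet.

huwbet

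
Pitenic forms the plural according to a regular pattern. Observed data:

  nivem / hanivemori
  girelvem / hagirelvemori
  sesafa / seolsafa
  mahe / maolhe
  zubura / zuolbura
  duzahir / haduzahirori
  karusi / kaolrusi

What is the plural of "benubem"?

girelvem and mahe both have last vowel 'e' yet inflect differently (hagirelvemori, maolhe), so the last vowel is not what conditions the rule; whether the stem ends in a vowel or a consonant is.
"benubem" ends in a consonant. The stems ending in a consonant (girelvem → hagirelvemori, duzahir → haduzahirori, nivem → hanivemori) add ha- … -ori around the stem.
So benubem → habenubemori.

habenubemori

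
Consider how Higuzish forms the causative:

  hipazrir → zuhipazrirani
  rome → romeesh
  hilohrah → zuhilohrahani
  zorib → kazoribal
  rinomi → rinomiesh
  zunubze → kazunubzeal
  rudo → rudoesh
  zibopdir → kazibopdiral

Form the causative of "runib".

runibesh

rome and zunubze both end in -e yet inflect differently (romeesh, kazunubzeal), so the final letter is not what conditions the rule; the first letter is.
"runib" begins with r-. The stems beginning with r- (rinomi → rinomiesh, rome → romeesh, rudo → rudoesh) add -esh.
The other patterns: stems beginning with z- add ka- … -al around the stem; stems beginning with h- add zu- … -ani around the stem.
So runib → runibesh.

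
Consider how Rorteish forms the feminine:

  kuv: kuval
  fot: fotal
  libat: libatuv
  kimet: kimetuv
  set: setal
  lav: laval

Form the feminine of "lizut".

lizutuv

set and libat both end in -t yet inflect differently (setal, libatuv), so the final letter is not what conditions the rule; the number of vowels is.
"lizut" has 2 vowels. The stems with 2 vowels (libat → libatuv, kimet → kimetuv) add -uv.
So lizut → lizutuv.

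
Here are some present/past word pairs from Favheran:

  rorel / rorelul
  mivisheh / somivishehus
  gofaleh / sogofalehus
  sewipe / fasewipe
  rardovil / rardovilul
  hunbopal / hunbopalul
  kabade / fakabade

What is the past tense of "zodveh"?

sozodvehus

sewipe and rorel both have last vowel 'e' yet inflect differently (fasewipe, rorelul), so the last vowel is not what conditions the rule; the final letter is.
"zodveh" ends in -h. The stems ending in -h (gofaleh → sogofalehus, mivisheh → somivishehus) add so- … -us around the stem.
The other patterns: stems ending in -e add the prefix fa-; stems ending in -l add -ul.
So zodveh → sozodvehus.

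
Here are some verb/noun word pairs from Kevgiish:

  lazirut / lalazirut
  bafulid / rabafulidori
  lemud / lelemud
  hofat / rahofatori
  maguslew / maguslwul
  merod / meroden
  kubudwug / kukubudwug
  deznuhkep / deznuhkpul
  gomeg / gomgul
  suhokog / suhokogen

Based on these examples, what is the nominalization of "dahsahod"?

dahsahoden

suhokog and kubudwug both end in -g yet inflect differently (suhokogen, kukubudwug), so the final letter is not what conditions the rule; the last vowel is.
"dahsahod" has last vowel 'o'. The stems whose last vowel is 'o' (suhokog → suhokogen, merod → meroden) add -en.
So dahsahod → dahsahoden.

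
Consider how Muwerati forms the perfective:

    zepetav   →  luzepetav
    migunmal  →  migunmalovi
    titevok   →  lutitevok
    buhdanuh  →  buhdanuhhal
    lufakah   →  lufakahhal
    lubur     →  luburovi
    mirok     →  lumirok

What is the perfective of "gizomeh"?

gizomehhal

lubur and buhdanuh both have last vowel 'u' yet inflect differently (luburovi, buhdanuhhal), so the last vowel is not what conditions the rule; the final letter is.
"gizomeh" ends in -h. The stems ending in -h (buhdanuh → buhdanuhhal, lufakah → lufakahhal) double the final consonant and add -al.
So gizomeh → gizomehhal.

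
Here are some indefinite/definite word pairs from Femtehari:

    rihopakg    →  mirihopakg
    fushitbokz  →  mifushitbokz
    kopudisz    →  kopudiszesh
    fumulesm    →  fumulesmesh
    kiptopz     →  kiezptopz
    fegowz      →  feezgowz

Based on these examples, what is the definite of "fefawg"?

feezfawg

"fefawg" has second-to-last letter 'w'. The one such stem in the data (fegowz → feezgowz) inserts -ez- after the first vowel (as does kiptopz), so the same rule applies.
So fefawg → feezfawg.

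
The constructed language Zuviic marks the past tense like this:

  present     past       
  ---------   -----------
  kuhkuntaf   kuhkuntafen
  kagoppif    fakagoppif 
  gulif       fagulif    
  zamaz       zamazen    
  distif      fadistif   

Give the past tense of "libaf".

libafen

distif and kuhkuntaf both end in -f yet inflect differently (fadistif, kuhkuntafen), so the final letter is not what conditions the rule; the last vowel is.
"libaf" has last vowel 'a'. The stems whose last vowel is 'a' (kuhkuntaf → kuhkuntafen, zamaz → zamazen) add -en.
The other pattern: stems whose last vowel is 'i' add the prefix fa-.
So libaf → libafen.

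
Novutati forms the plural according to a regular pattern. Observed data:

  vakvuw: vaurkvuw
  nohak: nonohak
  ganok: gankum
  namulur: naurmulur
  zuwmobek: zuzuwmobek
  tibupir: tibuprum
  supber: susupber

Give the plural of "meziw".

tibupir and namulur both end in -r yet inflect differently (tibuprum, naurmulur), so the final letter is not what conditions the rule; the last vowel is.
"meziw" has last vowel 'i'. The one such stem in the data (tibupir → tibuprum) deletes the last vowel and adds -um (as does ganok), so the same rule applies.
So meziw → mezwum.

mezwum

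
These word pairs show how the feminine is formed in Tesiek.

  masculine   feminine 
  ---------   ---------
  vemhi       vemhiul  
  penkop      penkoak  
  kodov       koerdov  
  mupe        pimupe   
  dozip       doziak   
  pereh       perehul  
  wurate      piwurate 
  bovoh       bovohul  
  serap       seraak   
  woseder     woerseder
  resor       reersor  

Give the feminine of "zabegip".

penkop and bovoh both have last vowel 'o' yet inflect differently (penkoak, bovohul), so the last vowel is not what conditions the rule; the final letter is.
"zabegip" ends in -p. The stems ending in -p (serap → seraak, dozip → doziak, penkop → penkoak) drop the final letter and add -ak.
So zabegip → zabegiak.

zabegiak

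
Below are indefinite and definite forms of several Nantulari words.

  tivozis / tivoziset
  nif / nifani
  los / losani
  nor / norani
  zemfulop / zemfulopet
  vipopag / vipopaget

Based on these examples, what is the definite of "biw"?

tivozis and los both end in -s yet inflect differently (tivoziset, losani), so the final letter is not what conditions the rule; the number of vowels is.
"biw" has 1 vowel. The stems with 1 vowel (nif → nifani, nor → norani, los → losani) add -ani.
So biw → biwani.

biwani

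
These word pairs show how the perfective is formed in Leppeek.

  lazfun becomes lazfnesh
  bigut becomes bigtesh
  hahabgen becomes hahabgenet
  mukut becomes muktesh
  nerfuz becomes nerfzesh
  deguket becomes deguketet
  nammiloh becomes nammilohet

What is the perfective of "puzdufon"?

puzdufonet

"puzdufon" has last vowel 'o'. The one such stem in the data (nammiloh → nammilohet) adds -et, so the same rule applies.
So puzdufon → puzdufonet.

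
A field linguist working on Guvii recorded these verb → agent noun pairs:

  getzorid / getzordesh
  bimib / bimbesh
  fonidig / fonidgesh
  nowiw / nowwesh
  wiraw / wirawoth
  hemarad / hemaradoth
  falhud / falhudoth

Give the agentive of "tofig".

nowiw and wiraw both end in -w yet inflect differently (nowwesh, wirawoth), so the final letter is not what conditions the rule; the last vowel is.
"tofig" has last vowel 'i'. The stems whose last vowel is 'i' (getzorid → getzordesh, bimib → bimbesh, fonidig → fonidgesh) delete the last vowel and add -esh.
So tofig → tofgesh.

tofgesh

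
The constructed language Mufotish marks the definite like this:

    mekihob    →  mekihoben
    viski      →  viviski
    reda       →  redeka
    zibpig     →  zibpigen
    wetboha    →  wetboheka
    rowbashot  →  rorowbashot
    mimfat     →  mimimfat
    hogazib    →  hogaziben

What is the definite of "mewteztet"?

memewteztet

mimfat and wetboha both have last vowel 'a' yet inflect differently (mimimfat, wetboheka), so the last vowel is not what conditions the rule; the final letter is.
"mewteztet" ends in -t. The stems ending in -t (mimfat → mimimfat, rowbashot → rorowbashot) repeat the first consonant+vowel as a prefix.
So mewteztet → memewteztet.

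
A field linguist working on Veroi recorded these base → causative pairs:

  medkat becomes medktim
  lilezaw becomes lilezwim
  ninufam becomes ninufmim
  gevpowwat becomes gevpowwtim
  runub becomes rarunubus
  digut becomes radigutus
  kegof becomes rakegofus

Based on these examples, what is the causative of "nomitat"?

nomittim

medkat and digut both end in -t yet inflect differently (medktim, radigutus), so the final letter is not what conditions the rule; the last vowel is.
"nomitat" has last vowel 'a'. The stems whose last vowel is 'a' (medkat → medktim, lilezaw → lilezwim, ninufam → ninufmim) delete the last vowel and add -im.
The other pattern: stems whose last vowel is 'o' or 'u' add ra- … -us around the stem.
So nomitat → nomittim.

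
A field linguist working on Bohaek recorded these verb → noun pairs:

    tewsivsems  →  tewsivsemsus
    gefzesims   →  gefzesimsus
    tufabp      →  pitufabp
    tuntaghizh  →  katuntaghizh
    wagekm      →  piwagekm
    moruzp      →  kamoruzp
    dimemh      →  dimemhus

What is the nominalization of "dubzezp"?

tuntaghizh and dimemh both end in -h yet inflect differently (katuntaghizh, dimemhus), so the final letter is not what conditions the rule; the second-to-last letter is.
"dubzezp" has second-to-last letter 'z'. The stems whose second-to-last letter is 'z' (moruzp → kamoruzp, tuntaghizh → katuntaghizh) add the prefix ka-.
So dubzezp → kadubzezp.

kadubzezp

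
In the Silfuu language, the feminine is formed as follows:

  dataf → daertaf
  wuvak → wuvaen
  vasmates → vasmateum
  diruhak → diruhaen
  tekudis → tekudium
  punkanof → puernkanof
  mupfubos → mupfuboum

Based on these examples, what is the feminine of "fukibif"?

wuvak and dataf both have last vowel 'a' yet inflect differently (wuvaen, daertaf), so the last vowel is not what conditions the rule; the final letter is.
"fukibif" ends in -f. The stems ending in -f (dataf → daertaf, punkanof → puernkanof) insert -er- after the first vowel.
The other patterns: stems ending in -k drop the final letter and add -en; stems ending in -s drop the final letter and add -um.
So fukibif → fuerkibif.

fuerkibif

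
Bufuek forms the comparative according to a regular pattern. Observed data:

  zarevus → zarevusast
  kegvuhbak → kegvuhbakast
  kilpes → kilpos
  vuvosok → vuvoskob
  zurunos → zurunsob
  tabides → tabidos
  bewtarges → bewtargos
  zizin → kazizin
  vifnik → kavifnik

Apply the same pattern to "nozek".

nozok

"nozek" has last vowel 'e'. The stems whose last vowel is 'e' (bewtarges → bewtargos, tabides → tabidos, kilpes → kilpos) change the last vowel to 'o'.
So nozek → nozok.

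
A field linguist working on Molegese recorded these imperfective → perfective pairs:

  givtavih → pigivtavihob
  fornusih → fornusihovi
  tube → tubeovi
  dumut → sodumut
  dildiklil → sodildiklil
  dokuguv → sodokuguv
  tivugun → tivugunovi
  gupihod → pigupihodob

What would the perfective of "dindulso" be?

sodindulso

givtavih and fornusih both end in -h yet inflect differently (pigivtavihob, fornusihovi), so the final letter is not what conditions the rule; the first letter is.
"dindulso" begins with d-. The stems beginning with d- (dildiklil → sodildiklil, dokuguv → sodokuguv, dumut → sodumut) add the prefix so-.
The other patterns: stems beginning with g- add pi- … -ob around the stem; stems beginning with f- or t- add -ovi.
So dindulso → sodindulso.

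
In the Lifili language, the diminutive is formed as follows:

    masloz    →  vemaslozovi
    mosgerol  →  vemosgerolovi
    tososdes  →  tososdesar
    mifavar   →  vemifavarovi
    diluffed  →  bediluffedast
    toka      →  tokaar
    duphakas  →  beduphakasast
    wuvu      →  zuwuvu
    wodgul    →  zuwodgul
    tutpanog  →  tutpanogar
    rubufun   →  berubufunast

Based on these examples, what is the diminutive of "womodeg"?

zuwomodeg

mosgerol and wodgul both end in -l yet inflect differently (vemosgerolovi, zuwodgul), so the final letter is not what conditions the rule; the first letter is.
"womodeg" begins with w-. The stems beginning with w- (wuvu → zuwuvu, wodgul → zuwodgul) add the prefix zu-.
The other patterns: stems beginning with m- add ve- … -ovi around the stem; stems beginning with t- add -ar; stems beginning with d- or r- add be- … -ast around the stem.
So womodeg → zuwomodeg.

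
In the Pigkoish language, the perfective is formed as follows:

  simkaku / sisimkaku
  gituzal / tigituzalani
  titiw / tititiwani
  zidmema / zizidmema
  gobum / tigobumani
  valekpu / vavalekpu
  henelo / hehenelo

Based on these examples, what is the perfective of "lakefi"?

"lakefi" ends in a vowel. The stems ending in a vowel (henelo → hehenelo, simkaku → sisimkaku, valekpu → vavalekpu) repeat the first consonant+vowel as a prefix.
So lakefi → lalakefi.

lalakefi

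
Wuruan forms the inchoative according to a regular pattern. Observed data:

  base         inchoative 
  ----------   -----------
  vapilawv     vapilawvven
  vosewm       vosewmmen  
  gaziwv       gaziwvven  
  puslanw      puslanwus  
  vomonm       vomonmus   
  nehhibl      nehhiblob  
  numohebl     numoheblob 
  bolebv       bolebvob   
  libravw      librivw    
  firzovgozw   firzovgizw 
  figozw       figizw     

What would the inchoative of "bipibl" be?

vosewm and vomonm both end in -m yet inflect differently (vosewmmen, vomonmus), so the final letter is not what conditions the rule; the second-to-last letter is.
"bipibl" has second-to-last letter 'b'. The stems whose second-to-last letter is 'b' (nehhibl → nehhiblob, numohebl → numoheblob, bolebv → bolebvob) add -ob.
The other patterns: stems whose second-to-last letter is 'w' double the final consonant and add -en; stems whose second-to-last letter is 'n' add -us; stems whose second-to-last letter is 'v' or 'z' change the last vowel to 'i'.
So bipibl → bipiblob.

bipiblob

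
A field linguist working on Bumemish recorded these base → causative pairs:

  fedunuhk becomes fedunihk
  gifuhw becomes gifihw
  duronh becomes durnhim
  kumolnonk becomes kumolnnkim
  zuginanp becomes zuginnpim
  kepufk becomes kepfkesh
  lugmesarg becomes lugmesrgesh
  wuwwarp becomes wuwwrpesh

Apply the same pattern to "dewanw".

fedunuhk and kumolnonk both end in -k yet inflect differently (fedunihk, kumolnnkim), so the final letter is not what conditions the rule; the second-to-last letter is.
"dewanw" has second-to-last letter 'n'. The stems whose second-to-last letter is 'n' (duronh → durnhim, kumolnonk → kumolnnkim, zuginanp → zuginnpim) delete the last vowel and add -im.
So dewanw → dewnwim.

dewnwim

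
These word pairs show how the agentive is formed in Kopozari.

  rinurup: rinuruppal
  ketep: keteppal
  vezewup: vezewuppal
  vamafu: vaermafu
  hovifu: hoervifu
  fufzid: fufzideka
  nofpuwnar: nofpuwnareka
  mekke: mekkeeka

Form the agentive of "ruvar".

ruvareka

"ruvar" ends in -r. The one such stem in the data (nofpuwnar → nofpuwnareka) adds -eka, so the same rule applies.
So ruvar → ruvareka.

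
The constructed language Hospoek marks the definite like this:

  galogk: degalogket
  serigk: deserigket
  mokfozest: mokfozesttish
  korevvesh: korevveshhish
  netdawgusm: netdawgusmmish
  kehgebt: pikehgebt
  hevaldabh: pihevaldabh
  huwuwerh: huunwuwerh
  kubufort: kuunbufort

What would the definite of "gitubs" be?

pigitubs

"gitubs" has second-to-last letter 'b'. The stems whose second-to-last letter is 'b' (kehgebt → pikehgebt, hevaldabh → pihevaldabh) add the prefix pi-.
The other patterns: stems whose second-to-last letter is 'g' add de- … -et around the stem; stems whose second-to-last letter is 's' double the final consonant and add -ish; stems whose second-to-last letter is 'r' insert -un- after the first vowel.
So gitubs → pigitubs.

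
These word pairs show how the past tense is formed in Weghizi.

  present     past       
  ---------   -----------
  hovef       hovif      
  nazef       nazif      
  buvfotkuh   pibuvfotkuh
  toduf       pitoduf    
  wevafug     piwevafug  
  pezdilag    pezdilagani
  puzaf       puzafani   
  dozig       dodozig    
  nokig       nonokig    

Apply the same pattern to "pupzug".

pipupzug

hovef and toduf both end in -f yet inflect differently (hovif, pitoduf), so the final letter is not what conditions the rule; the last vowel is.
"pupzug" has last vowel 'u'. The stems whose last vowel is 'u' (buvfotkuh → pibuvfotkuh, toduf → pitoduf, wevafug → piwevafug) add the prefix pi-.
So pupzug → pipupzug.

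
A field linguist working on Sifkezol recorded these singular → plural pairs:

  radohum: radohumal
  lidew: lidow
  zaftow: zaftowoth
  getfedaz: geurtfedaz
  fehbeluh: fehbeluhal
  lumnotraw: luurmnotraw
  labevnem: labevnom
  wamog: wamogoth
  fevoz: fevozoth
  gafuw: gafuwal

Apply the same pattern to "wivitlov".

wivitlovoth

"wivitlov" has last vowel 'o'. The stems whose last vowel is 'o' (fevoz → fevozoth, wamog → wamogoth, zaftow → zaftowoth) add -oth.
The other patterns: stems whose last vowel is 'a' insert -ur- after the first vowel; stems whose last vowel is 'e' change the last vowel to 'o'; stems whose last vowel is 'u' add -al.
So wivitlov → wivitlovoth.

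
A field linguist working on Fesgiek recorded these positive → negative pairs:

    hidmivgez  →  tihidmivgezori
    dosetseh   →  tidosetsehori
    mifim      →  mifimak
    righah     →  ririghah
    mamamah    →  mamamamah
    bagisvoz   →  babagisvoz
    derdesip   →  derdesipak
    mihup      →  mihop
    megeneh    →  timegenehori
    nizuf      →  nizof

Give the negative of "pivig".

pivigak

righah and dosetseh both end in -h yet inflect differently (ririghah, tidosetsehori), so the final letter is not what conditions the rule; the last vowel is.
"pivig" has last vowel 'i'. The stems whose last vowel is 'i' (mifim → mifimak, derdesip → derdesipak) add -ak.
The other patterns: stems whose last vowel is 'a' or 'o' repeat the first consonant+vowel as a prefix; stems whose last vowel is 'e' add ti- … -ori around the stem; stems whose last vowel is 'u' change the last vowel to 'o'.
So pivig → pivigak.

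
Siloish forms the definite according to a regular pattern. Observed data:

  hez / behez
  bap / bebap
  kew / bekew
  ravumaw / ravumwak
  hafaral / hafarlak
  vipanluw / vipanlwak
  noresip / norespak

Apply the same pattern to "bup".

kew and ravumaw both end in -w yet inflect differently (bekew, ravumwak), so the final letter is not what conditions the rule; the number of vowels is.
"bup" has 1 vowel. The stems with 1 vowel (hez → behez, bap → bebap, kew → bekew) add the prefix be-.
So bup → bebup.

bebup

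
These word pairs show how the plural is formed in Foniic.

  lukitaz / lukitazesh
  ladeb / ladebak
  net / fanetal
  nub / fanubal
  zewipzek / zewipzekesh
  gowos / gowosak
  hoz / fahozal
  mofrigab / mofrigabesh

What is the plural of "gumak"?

"gumak" has 2 vowels. The stems with 2 vowels (gowos → gowosak, ladeb → ladebak) add -ak.
So gumak → gumakak.

gumakak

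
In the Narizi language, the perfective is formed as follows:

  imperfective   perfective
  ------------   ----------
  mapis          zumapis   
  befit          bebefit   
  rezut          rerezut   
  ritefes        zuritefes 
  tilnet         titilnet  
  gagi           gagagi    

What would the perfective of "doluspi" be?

dodoluspi

"doluspi" ends in -i. The one such stem in the data (gagi → gagagi) repeats the first consonant+vowel as a prefix (as do tilnet, rezut), so the same rule applies.
So doluspi → dodoluspi.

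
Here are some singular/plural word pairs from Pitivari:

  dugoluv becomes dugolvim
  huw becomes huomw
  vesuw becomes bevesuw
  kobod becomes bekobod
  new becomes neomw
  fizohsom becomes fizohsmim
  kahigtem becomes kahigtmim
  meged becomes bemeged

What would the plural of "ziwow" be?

"ziwow" has 2 vowels. The stems with 2 vowels (vesuw → bevesuw, meged → bemeged, kobod → bekobod) add the prefix be-.
The other patterns: stems with 1 vowel insert -om- after the first vowel; stems with 3 vowels delete the last vowel and add -im.
So ziwow → beziwow.

beziwow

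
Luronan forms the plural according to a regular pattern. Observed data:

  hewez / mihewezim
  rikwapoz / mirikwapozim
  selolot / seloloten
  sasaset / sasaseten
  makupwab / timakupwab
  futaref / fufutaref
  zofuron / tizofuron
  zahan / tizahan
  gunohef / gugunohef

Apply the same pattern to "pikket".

pikketen

sasaset and gunohef both have last vowel 'e' yet inflect differently (sasaseten, gugunohef), so the last vowel is not what conditions the rule; the final letter is.
"pikket" ends in -t. The stems ending in -t (sasaset → sasaseten, selolot → seloloten) add -en.
The other patterns: stems ending in -f repeat the first consonant+vowel as a prefix; stems ending in -b or -n add the prefix ti-; stems ending in -z add mi- … -im around the stem.
So pikket → pikketen.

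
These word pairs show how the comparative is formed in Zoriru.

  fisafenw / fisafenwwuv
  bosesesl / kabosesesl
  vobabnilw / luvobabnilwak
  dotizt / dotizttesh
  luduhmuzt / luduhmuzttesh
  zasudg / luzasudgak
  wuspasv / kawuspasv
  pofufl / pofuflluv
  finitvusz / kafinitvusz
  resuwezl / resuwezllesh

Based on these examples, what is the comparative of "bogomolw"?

"bogomolw" has second-to-last letter 'l'. The one such stem in the data (vobabnilw → luvobabnilwak) adds lu- … -ak around the stem, so the same rule applies.
So bogomolw → lubogomolwak.

lubogomolwak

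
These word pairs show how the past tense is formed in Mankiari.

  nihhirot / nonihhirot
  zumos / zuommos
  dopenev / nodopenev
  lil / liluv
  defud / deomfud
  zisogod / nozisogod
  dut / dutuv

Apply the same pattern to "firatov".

nofiratov

dut and nihhirot both end in -t yet inflect differently (dutuv, nonihhirot), so the final letter is not what conditions the rule; the number of vowels is.
"firatov" has 3 vowels. The stems with 3 vowels (dopenev → nodopenev, nihhirot → nonihhirot, zisogod → nozisogod) add the prefix no-.
So firatov → nofiratov.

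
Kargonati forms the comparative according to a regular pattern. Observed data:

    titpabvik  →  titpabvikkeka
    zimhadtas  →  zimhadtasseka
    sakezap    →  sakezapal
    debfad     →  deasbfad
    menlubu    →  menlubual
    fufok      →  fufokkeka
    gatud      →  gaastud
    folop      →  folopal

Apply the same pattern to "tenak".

tenakkeka

debfad and zimhadtas both have last vowel 'a' yet inflect differently (deasbfad, zimhadtasseka), so the last vowel is not what conditions the rule; the final letter is.
"tenak" ends in -k. The stems ending in -k (fufok → fufokkeka, titpabvik → titpabvikkeka) double the final consonant and add -eka.
The other patterns: stems ending in -d insert -as- after the first vowel; stems ending in -p or -u add -al.
So tenak → tenakkeka.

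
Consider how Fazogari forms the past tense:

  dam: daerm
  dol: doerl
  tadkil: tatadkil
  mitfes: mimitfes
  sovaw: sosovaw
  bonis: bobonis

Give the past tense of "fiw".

dol and tadkil both end in -l yet inflect differently (doerl, tatadkil), so the final letter is not what conditions the rule; the number of vowels is.
"fiw" has 1 vowel. The stems with 1 vowel (dam → daerm, dol → doerl) insert -er- after the first vowel.
So fiw → fierw.

fierw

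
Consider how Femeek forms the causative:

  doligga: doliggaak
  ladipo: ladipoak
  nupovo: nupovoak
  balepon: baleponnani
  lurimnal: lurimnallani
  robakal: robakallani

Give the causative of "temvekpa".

temvekpaak

ladipo and balepon both have last vowel 'o' yet inflect differently (ladipoak, baleponnani), so the last vowel is not what conditions the rule; whether the stem ends in a vowel or a consonant is.
"temvekpa" ends in a vowel. The stems ending in a vowel (doligga → doliggaak, ladipo → ladipoak, nupovo → nupovoak) add -ak.
The other pattern: stems ending in a consonant double the final consonant and add -ani.
So temvekpa → temvekpaak.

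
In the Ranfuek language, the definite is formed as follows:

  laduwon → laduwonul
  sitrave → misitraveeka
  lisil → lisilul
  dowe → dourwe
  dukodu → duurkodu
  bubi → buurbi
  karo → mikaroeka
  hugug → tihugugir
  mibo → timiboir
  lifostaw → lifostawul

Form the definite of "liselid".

mibo and karo both end in -o yet inflect differently (timiboir, mikaroeka), so the final letter is not what conditions the rule; the first letter is.
"liselid" begins with l-. The stems beginning with l- (laduwon → laduwonul, lisil → lisilul, lifostaw → lifostawul) add -ul.
So liselid → liselidul.

liselidul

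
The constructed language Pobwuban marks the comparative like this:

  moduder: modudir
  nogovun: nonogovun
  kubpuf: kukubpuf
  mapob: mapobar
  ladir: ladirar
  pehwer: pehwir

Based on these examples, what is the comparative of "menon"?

pehwer and ladir both end in -r yet inflect differently (pehwir, ladirar), so the final letter is not what conditions the rule; the last vowel is.
"menon" has last vowel 'o'. The one such stem in the data (mapob → mapobar) adds -ar, so the same rule applies.
So menon → menonar.

menonar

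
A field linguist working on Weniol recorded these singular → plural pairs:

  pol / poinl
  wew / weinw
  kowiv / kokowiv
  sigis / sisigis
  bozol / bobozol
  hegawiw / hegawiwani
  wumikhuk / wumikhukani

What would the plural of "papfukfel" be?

pol and bozol both end in -l yet inflect differently (poinl, bobozol), so the final letter is not what conditions the rule; the number of vowels is.
"papfukfel" has 3 vowels. The stems with 3 vowels (hegawiw → hegawiwani, wumikhuk → wumikhukani) add -ani.
So papfukfel → papfukfelani.

papfukfelani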